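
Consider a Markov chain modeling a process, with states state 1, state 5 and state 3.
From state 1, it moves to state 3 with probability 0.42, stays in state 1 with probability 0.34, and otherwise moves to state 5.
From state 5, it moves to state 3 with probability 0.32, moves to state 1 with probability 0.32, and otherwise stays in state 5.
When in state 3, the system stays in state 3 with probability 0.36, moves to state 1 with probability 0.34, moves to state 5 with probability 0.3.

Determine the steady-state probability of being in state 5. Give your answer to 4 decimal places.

Let the stationary distribution be π with π = πP and π_1 + π_2 + π_3 = 1.
π_1 = 0.34·π_1 + 0.32·π_2 + 0.34·π_3
π_2 = 0.24·π_1 + 0.36·π_2 + 0.3·π_3
Solving with the normalization constraint gives π = (0.3340, 0.2978, 0.3681).
So the stationary probability of state 5 is 0.2978.

0.2978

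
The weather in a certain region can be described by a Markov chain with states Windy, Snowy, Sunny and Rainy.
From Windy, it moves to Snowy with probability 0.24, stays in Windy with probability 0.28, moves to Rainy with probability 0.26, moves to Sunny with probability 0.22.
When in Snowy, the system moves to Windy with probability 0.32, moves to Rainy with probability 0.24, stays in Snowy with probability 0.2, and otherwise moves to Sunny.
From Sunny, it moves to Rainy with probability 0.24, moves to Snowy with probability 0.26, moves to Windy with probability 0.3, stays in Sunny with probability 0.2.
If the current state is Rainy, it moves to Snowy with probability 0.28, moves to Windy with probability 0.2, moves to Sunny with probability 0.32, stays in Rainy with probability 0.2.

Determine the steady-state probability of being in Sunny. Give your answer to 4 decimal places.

0.2436

Let the stationary distribution be π with π = πP and π_1 + π_2 + π_3 + π_4 = 1.
π_1 = 0.28·π_1 + 0.32·π_2 + 0.3·π_3 + 0.2·π_4
π_2 = 0.24·π_1 + 0.2·π_2 + 0.26·π_3 + 0.28·π_4
π_3 = 0.22·π_1 + 0.24·π_2 + 0.2·π_3 + 0.32·π_4
Solving with the normalization constraint gives π = (0.2758, 0.2445, 0.2436, 0.2361).
So the stationary probability of Sunny is 0.2436.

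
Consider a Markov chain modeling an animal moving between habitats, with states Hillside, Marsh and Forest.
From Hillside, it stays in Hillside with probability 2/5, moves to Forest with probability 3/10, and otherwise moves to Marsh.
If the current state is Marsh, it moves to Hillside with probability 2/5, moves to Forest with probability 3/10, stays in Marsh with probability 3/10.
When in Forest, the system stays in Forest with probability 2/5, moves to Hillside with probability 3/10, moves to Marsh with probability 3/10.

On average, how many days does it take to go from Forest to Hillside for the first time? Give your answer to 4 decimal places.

Let t(s) be the expected number of days to first reach Hillside from state s, with t(Hillside) = 0. Conditioning on the first day:
t(Marsh) = 1 + 0.3·t(Marsh) + 0.3·t(Forest)
t(Forest) = 1 + 0.3·t(Marsh) + 0.4·t(Forest)
Solving: t(Marsh) = 2.7273, t(Forest) = 3.0303.
Expected days from Forest to Hillside: 3.0303.

3.0303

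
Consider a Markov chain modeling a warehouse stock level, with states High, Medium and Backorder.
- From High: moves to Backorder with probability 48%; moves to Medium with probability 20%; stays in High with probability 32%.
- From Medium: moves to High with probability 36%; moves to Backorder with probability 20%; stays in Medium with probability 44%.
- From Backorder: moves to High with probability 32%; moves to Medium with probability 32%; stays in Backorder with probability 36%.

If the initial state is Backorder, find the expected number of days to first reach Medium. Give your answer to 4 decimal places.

3.5511

Let t(s) be the expected number of days to first reach Medium from state s, with t(Medium) = 0. Conditioning on the first day:
t(High) = 1 + 0.32·t(High) + 0.48·t(Backorder)
t(Backorder) = 1 + 0.32·t(High) + 0.36·t(Backorder)
Solving: t(High) = 3.9773, t(Backorder) = 3.5511.
Expected days from Backorder to Medium: 3.5511.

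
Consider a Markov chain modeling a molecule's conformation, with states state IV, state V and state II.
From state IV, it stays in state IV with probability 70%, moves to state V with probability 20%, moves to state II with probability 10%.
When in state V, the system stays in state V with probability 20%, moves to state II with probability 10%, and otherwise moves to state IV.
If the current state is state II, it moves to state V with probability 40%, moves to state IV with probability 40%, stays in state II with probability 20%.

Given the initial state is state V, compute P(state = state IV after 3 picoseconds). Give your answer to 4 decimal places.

0.6670

Propagate the distribution vector 3 picoseconds from state V.
After 0 picoseconds: (0.0000, 1.0000, 0.0000)
After 1 picosecond: (0.7000, 0.2000, 0.1000)
After 2 picoseconds: (0.6700, 0.2200, 0.1100)
After 3 picoseconds: (0.6670, 0.2220, 0.1110)
P(in state IV after 3 picoseconds) = 0.6670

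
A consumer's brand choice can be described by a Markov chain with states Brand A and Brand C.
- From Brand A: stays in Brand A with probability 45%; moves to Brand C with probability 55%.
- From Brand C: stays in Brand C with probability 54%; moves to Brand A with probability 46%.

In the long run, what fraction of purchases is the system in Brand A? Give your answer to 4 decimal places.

Let the stationary distribution be π with π = πP and π_1 + π_2 = 1.
π_1 = 0.45·π_1 + 0.46·π_2
Solving with the normalization constraint gives π = (0.4554, 0.5446).
So the stationary probability of Brand A is 0.4554.

0.4554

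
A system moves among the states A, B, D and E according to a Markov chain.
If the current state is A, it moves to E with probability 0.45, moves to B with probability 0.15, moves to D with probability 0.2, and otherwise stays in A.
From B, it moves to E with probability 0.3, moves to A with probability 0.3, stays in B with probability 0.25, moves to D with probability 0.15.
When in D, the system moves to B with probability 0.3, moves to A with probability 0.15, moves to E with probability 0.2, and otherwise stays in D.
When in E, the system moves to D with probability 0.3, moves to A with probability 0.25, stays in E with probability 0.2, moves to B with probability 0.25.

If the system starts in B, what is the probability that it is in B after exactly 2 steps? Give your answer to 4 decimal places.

Propagate the distribution vector 2 steps from B.
After 0 steps: (0.0000, 1.0000, 0.0000, 0.0000)
After 1 step: (0.3000, 0.2500, 0.1500, 0.3000)
After 2 steps: (0.2325, 0.2275, 0.2400, 0.3000)
P(in B after 2 steps) = 0.2275

0.2275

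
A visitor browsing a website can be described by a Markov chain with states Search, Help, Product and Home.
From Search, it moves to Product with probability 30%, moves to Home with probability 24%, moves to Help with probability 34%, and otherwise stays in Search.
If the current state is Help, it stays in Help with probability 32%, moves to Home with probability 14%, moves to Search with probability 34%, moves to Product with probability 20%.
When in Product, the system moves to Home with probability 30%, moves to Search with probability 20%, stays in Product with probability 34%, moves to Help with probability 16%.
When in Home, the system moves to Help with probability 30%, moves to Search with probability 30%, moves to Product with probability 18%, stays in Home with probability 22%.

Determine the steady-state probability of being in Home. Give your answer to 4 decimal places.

Let the stationary distribution be π with π = πP and π_1 + π_2 + π_3 + π_4 = 1.
π_1 = 0.12·π_1 + 0.34·π_2 + 0.2·π_3 + 0.3·π_4
π_2 = 0.34·π_1 + 0.32·π_2 + 0.16·π_3 + 0.3·π_4
π_3 = 0.3·π_1 + 0.2·π_2 + 0.34·π_3 + 0.18·π_4
Solving with the normalization constraint gives π = (0.2421, 0.2795, 0.2555, 0.2229).
So the stationary probability of Home is 0.2229.

0.2229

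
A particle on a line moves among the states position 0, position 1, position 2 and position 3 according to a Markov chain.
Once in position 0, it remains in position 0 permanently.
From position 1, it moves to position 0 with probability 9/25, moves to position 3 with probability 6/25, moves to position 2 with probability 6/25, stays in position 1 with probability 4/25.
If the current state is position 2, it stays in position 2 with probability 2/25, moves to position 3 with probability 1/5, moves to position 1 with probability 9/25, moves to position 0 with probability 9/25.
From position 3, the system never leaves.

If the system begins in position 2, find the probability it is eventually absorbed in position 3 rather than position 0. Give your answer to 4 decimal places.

Let h(s) be the probability of absorption at position 3 starting from transient state s. Then h(position 3) = 1 and h(position 0) = 0. By first-step analysis:
h(position 1) = 0.36·0 + 0.16·h(position 1) + 0.24·h(position 2) + 0.24·1
h(position 2) = 0.36·0 + 0.36·h(position 1) + 0.08·h(position 2) + 0.2·1
Solving: h(position 1) = 0.3916, h(position 2) = 0.3706.
Starting from position 2, the probability is 0.3706.

0.3706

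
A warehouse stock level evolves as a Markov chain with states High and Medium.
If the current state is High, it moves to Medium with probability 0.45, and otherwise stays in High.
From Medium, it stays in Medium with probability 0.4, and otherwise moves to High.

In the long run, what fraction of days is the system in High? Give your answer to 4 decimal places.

0.5714

Let the stationary distribution be π with π = πP and π_1 + π_2 = 1.
π_1 = 0.55·π_1 + 0.6·π_2
Solving with the normalization constraint gives π = (0.5714, 0.4286).
So the stationary probability of High is 0.5714.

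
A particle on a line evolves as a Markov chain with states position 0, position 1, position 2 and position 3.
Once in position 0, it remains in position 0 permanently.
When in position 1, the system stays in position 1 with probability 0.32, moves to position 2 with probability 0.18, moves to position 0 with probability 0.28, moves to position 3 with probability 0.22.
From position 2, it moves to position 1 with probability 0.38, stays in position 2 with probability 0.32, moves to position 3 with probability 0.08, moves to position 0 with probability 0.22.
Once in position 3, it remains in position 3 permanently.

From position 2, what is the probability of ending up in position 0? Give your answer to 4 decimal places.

Let h(s) be the probability of absorption at position 0 starting from transient state s. Then h(position 0) = 1 and h(position 3) = 0. By first-step analysis:
h(position 1) = 0.28·1 + 0.32·h(position 1) + 0.18·h(position 2) + 0.22·0
h(position 2) = 0.22·1 + 0.38·h(position 1) + 0.32·h(position 2) + 0.08·0
Solving: h(position 1) = 0.5838, h(position 2) = 0.6497.
Starting from position 2, the probability is 0.6497.

0.6497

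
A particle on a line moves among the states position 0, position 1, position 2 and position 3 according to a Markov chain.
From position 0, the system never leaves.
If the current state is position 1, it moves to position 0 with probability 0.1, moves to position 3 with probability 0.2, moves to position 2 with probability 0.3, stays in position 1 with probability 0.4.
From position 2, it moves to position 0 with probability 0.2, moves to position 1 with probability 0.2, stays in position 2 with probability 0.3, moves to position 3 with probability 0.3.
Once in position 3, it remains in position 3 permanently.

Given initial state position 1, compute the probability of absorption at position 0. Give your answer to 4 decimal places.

Let h(s) be the probability of absorption at position 0 starting from transient state s. Then h(position 0) = 1 and h(position 3) = 0. By first-step analysis:
h(position 1) = 0.1·1 + 0.4·h(position 1) + 0.3·h(position 2) + 0.2·0
h(position 2) = 0.2·1 + 0.2·h(position 1) + 0.3·h(position 2) + 0.3·0
Solving: h(position 1) = 0.3611, h(position 2) = 0.3889.
Starting from position 1, the probability is 0.3611.

0.3611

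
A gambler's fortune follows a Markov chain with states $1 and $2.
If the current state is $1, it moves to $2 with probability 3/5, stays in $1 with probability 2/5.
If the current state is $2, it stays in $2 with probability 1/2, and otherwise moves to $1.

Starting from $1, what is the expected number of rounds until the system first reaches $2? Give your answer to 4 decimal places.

1.6667

Let t(s) be the expected number of rounds to first reach $2 from state s, with t($2) = 0. Conditioning on the first round:
t($1) = 1 + 0.4·t($1)
Solving: t($1) = 1.6667.
Expected rounds from $1 to $2: 1.6667.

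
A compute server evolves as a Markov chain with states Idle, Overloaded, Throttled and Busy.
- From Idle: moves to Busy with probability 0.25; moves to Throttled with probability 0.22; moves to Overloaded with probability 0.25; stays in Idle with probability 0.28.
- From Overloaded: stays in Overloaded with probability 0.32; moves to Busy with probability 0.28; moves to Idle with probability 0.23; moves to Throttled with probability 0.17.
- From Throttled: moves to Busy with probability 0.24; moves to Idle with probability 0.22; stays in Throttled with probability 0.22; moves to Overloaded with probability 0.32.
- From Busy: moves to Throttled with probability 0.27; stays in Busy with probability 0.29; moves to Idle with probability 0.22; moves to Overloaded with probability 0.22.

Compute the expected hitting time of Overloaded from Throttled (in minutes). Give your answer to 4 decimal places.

3.5957

Let t(s) be the expected number of minutes to first reach Overloaded from state s, with t(Overloaded) = 0. Conditioning on the first minute:
t(Idle) = 1 + 0.28·t(Idle) + 0.22·t(Throttled) + 0.25·t(Busy)
t(Throttled) = 1 + 0.22·t(Idle) + 0.22·t(Throttled) + 0.24·t(Busy)
t(Busy) = 1 + 0.22·t(Idle) + 0.27·t(Throttled) + 0.29·t(Busy)
Solving: t(Idle) = 3.8675, t(Throttled) = 3.5957, t(Busy) = 3.9742.
Expected minutes from Throttled to Overloaded: 3.5957.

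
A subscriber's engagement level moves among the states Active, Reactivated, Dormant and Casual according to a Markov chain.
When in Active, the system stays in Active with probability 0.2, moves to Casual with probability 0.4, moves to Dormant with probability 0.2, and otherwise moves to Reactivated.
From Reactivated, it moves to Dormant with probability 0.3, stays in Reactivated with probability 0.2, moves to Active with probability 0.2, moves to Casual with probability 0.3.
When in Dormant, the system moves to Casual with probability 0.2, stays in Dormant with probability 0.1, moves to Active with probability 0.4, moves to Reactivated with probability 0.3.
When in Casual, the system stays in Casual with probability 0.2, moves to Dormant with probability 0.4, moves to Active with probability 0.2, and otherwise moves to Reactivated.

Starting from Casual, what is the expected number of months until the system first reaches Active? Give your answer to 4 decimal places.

3.8757

Let t(s) be the expected number of months to first reach Active from state s, with t(Active) = 0. Conditioning on the first month:
t(Reactivated) = 1 + 0.2·t(Reactivated) + 0.3·t(Dormant) + 0.3·t(Casual)
t(Dormant) = 1 + 0.3·t(Reactivated) + 0.1·t(Dormant) + 0.2·t(Casual)
t(Casual) = 1 + 0.2·t(Reactivated) + 0.4·t(Dormant) + 0.2·t(Casual)
Solving: t(Reactivated) = 3.9349, t(Dormant) = 3.2840, t(Casual) = 3.8757.
Expected months from Casual to Active: 3.8757.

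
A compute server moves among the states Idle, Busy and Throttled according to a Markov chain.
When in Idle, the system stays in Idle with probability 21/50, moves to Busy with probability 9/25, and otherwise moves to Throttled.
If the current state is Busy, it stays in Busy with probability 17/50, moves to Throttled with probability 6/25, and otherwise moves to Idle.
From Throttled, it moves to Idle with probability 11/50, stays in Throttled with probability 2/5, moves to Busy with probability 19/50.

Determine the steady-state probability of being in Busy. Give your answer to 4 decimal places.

0.3584

Let the stationary distribution be π with π = πP and π_1 + π_2 + π_3 = 1.
π_1 = 0.42·π_1 + 0.42·π_2 + 0.22·π_3
π_2 = 0.36·π_1 + 0.34·π_2 + 0.38·π_3
Solving with the normalization constraint gives π = (0.3646, 0.3584, 0.2770).
So the stationary probability of Busy is 0.3584.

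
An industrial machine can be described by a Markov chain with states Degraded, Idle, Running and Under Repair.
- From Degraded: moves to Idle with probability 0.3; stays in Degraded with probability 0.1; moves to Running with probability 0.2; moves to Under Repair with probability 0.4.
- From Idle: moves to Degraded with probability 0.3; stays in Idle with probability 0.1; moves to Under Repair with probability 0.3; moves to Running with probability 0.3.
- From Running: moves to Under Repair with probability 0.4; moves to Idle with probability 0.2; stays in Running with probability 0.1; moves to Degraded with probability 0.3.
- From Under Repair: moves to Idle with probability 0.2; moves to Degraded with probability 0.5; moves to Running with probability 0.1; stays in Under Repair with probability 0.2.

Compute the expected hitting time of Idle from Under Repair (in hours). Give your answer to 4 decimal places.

Let t(s) be the expected number of hours to first reach Idle from state s, with t(Idle) = 0. Conditioning on the first hour:
t(Degraded) = 1 + 0.1·t(Degraded) + 0.2·t(Running) + 0.4·t(Under Repair)
t(Running) = 1 + 0.3·t(Degraded) + 0.1·t(Running) + 0.4·t(Under Repair)
t(Under Repair) = 1 + 0.5·t(Degraded) + 0.1·t(Running) + 0.2·t(Under Repair)
Solving: t(Degraded) = 3.9759, t(Running) = 4.3373, t(Under Repair) = 4.2771.
Expected hours from Under Repair to Idle: 4.2771.

4.2771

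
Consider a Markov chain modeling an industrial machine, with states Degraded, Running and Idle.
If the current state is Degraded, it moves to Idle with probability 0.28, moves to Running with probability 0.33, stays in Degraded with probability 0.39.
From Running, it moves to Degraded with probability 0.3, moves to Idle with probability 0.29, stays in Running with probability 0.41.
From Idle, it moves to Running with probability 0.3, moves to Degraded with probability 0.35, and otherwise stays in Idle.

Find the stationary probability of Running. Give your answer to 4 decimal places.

Let the stationary distribution be π with π = πP and π_1 + π_2 + π_3 = 1.
π_1 = 0.39·π_1 + 0.3·π_2 + 0.35·π_3
π_2 = 0.33·π_1 + 0.41·π_2 + 0.3·π_3
Solving with the normalization constraint gives π = (0.3464, 0.3488, 0.3048).
So the stationary probability of Running is 0.3488.

0.3488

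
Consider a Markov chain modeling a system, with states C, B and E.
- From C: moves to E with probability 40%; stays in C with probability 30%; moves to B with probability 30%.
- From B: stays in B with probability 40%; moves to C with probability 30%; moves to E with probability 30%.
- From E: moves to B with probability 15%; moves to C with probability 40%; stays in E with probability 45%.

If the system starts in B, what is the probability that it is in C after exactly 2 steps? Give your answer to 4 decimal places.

0.3300

Sum over the intermediate state after 1 step:
P = P(B→C)·P(C→C) + P(B→B)·P(B→C) + P(B→E)·P(E→C)
  = 0.3×0.3 + 0.4×0.3 + 0.3×0.4
  = 0.0900 + 0.1200 + 0.1200 = 0.3300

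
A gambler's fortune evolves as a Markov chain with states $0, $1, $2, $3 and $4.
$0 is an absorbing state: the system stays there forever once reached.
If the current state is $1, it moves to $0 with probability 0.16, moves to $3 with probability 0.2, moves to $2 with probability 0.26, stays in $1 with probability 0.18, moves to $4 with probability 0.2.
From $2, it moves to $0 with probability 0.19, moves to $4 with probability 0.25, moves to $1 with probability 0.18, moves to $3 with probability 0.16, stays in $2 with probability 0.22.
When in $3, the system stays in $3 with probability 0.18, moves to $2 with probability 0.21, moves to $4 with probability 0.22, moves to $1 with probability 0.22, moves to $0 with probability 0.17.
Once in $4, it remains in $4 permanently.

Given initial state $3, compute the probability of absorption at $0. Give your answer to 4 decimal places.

0.4365

Let h(s) be the probability of absorption at $0 starting from transient state s. Then h($0) = 1 and h($4) = 0. By first-step analysis:
h($1) = 0.16·1 + 0.18·h($1) + 0.26·h($2) + 0.2·h($3) + 0.2·0
h($2) = 0.19·1 + 0.18·h($1) + 0.22·h($2) + 0.16·h($3) + 0.25·0
h($3) = 0.17·1 + 0.22·h($1) + 0.21·h($2) + 0.18·h($3) + 0.22·0
Solving: h($1) = 0.4393, h($2) = 0.4345, h($3) = 0.4365.
Starting from $3, the probability is 0.4365.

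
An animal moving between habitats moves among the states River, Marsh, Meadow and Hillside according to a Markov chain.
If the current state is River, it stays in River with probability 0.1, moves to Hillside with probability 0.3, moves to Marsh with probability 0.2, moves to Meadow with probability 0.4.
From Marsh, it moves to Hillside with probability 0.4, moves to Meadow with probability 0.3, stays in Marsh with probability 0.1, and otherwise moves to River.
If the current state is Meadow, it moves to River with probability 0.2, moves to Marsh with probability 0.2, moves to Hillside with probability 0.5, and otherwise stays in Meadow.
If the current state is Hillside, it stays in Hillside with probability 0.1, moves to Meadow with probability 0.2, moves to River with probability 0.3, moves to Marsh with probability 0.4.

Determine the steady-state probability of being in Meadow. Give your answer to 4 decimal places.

0.2417

Let the stationary distribution be π with π = πP and π_1 + π_2 + π_3 + π_4 = 1.
π_1 = 0.1·π_1 + 0.2·π_2 + 0.2·π_3 + 0.3·π_4
π_2 = 0.2·π_1 + 0.1·π_2 + 0.2·π_3 + 0.4·π_4
π_3 = 0.4·π_1 + 0.3·π_2 + 0.1·π_3 + 0.2·π_4
Solving with the normalization constraint gives π = (0.2100, 0.2382, 0.2417, 0.3101).
So the stationary probability of Meadow is 0.2417.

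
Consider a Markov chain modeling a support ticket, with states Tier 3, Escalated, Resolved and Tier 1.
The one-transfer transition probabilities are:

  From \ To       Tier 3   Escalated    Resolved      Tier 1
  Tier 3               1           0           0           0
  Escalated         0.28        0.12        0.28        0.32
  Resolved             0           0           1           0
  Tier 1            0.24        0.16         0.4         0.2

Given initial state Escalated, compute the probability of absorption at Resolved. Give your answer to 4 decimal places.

0.5392

Let h(s) be the probability of absorption at Resolved starting from transient state s. Then h(Resolved) = 1 and h(Tier 3) = 0. By first-step analysis:
h(Escalated) = 0.28·0 + 0.12·h(Escalated) + 0.28·1 + 0.32·h(Tier 1)
h(Tier 1) = 0.24·0 + 0.16·h(Escalated) + 0.4·1 + 0.2·h(Tier 1)
Solving: h(Escalated) = 0.5392, h(Tier 1) = 0.6078.
Starting from Escalated, the probability is 0.5392.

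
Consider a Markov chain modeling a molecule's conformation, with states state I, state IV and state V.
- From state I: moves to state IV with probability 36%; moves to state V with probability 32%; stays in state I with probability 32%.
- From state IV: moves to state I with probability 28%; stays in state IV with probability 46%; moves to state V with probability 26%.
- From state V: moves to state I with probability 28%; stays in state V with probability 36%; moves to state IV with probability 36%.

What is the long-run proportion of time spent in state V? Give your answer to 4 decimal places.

0.3083

Let the stationary distribution be π with π = πP and π_1 + π_2 + π_3 = 1.
π_1 = 0.32·π_1 + 0.28·π_2 + 0.28·π_3
π_2 = 0.36·π_1 + 0.46·π_2 + 0.36·π_3
Solving with the normalization constraint gives π = (0.2917, 0.4000, 0.3083).
So the stationary probability of state V is 0.3083.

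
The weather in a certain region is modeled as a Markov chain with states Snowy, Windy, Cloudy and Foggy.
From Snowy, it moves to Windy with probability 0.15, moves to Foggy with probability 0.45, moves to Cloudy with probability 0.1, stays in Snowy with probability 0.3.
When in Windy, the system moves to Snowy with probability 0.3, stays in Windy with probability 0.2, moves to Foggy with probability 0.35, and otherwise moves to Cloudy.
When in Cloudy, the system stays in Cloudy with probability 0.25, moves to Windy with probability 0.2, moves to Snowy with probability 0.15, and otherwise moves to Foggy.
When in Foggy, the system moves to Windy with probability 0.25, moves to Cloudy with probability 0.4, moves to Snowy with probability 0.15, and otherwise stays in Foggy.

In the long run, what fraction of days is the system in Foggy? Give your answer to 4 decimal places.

Let the stationary distribution be π with π = πP and π_1 + π_2 + π_3 + π_4 = 1.
π_1 = 0.3·π_1 + 0.3·π_2 + 0.15·π_3 + 0.15·π_4
π_2 = 0.15·π_1 + 0.2·π_2 + 0.2·π_3 + 0.25·π_4
π_3 = 0.1·π_1 + 0.15·π_2 + 0.25·π_3 + 0.4·π_4
Solving with the normalization constraint gives π = (0.2128, 0.2060, 0.2475, 0.3336).
So the stationary probability of Foggy is 0.3336.

0.3336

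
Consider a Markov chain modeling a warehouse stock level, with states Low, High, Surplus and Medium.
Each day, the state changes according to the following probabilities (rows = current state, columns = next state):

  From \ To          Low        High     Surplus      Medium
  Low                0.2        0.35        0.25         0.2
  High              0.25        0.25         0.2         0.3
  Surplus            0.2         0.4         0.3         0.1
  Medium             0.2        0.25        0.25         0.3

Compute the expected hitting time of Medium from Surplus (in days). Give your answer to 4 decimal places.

5.2806

Let t(s) be the expected number of days to first reach Medium from state s, with t(Medium) = 0. Conditioning on the first day:
t(Low) = 1 + 0.2·t(Low) + 0.35·t(High) + 0.25·t(Surplus)
t(High) = 1 + 0.25·t(Low) + 0.25·t(High) + 0.2·t(Surplus)
t(Surplus) = 1 + 0.2·t(Low) + 0.4·t(High) + 0.3·t(Surplus)
Solving: t(Low) = 4.7995, t(High) = 4.3414, t(Surplus) = 5.2806.
Expected days from Surplus to Medium: 5.2806.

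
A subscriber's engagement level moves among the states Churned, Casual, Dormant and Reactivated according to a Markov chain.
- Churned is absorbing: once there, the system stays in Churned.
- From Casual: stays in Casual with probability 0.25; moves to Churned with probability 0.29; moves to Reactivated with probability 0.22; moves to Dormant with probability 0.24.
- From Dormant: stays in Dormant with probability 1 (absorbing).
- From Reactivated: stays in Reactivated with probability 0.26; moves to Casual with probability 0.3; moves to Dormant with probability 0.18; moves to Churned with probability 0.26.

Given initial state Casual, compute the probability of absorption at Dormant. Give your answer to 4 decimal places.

0.4442

Let h(s) be the probability of absorption at Dormant starting from transient state s. Then h(Dormant) = 1 and h(Churned) = 0. By first-step analysis:
h(Casual) = 0.29·0 + 0.25·h(Casual) + 0.24·1 + 0.22·h(Reactivated)
h(Reactivated) = 0.26·0 + 0.3·h(Casual) + 0.18·1 + 0.26·h(Reactivated)
Solving: h(Casual) = 0.4442, h(Reactivated) = 0.4233.
Starting from Casual, the probability is 0.4442.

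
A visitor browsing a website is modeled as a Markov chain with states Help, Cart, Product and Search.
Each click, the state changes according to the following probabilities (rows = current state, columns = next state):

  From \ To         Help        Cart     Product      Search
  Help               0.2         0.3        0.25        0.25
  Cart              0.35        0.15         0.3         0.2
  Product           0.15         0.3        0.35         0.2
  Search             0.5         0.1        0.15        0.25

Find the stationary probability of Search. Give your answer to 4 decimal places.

0.2257

Let the stationary distribution be π with π = πP and π_1 + π_2 + π_3 + π_4 = 1.
π_1 = 0.2·π_1 + 0.35·π_2 + 0.15·π_3 + 0.5·π_4
π_2 = 0.3·π_1 + 0.15·π_2 + 0.3·π_3 + 0.1·π_4
π_3 = 0.25·π_1 + 0.3·π_2 + 0.35·π_3 + 0.15·π_4
Solving with the normalization constraint gives π = (0.2877, 0.2216, 0.2650, 0.2257).
So the stationary probability of Search is 0.2257.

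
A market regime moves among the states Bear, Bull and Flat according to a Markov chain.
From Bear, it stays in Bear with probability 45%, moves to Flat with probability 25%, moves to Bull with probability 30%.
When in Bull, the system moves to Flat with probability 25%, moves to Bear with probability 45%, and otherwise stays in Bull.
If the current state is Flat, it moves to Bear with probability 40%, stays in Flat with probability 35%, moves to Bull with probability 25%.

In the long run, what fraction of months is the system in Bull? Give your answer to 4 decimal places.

0.2861

Let the stationary distribution be π with π = πP and π_1 + π_2 + π_3 = 1.
π_1 = 0.45·π_1 + 0.45·π_2 + 0.4·π_3
π_2 = 0.3·π_1 + 0.3·π_2 + 0.25·π_3
Solving with the normalization constraint gives π = (0.4361, 0.2861, 0.2778).
So the stationary probability of Bull is 0.2861.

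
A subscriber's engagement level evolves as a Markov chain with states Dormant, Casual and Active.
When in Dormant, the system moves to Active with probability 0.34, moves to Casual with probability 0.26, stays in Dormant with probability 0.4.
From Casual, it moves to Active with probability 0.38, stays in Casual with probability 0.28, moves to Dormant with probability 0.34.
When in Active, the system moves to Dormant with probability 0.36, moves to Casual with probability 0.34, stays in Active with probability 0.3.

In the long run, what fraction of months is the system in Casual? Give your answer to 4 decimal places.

0.2929

Let the stationary distribution be π with π = πP and π_1 + π_2 + π_3 = 1.
π_1 = 0.4·π_1 + 0.34·π_2 + 0.36·π_3
π_2 = 0.26·π_1 + 0.28·π_2 + 0.34·π_3
Solving with the normalization constraint gives π = (0.3689, 0.2929, 0.3382).
So the stationary probability of Casual is 0.2929.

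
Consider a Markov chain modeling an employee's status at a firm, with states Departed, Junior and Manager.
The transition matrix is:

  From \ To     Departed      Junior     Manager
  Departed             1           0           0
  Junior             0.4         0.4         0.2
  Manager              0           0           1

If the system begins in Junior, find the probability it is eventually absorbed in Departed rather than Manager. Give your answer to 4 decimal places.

Let h(s) be the probability of absorption at Departed starting from transient state s. Then h(Departed) = 1 and h(Manager) = 0. By first-step analysis:
h(Junior) = 0.4·1 + 0.4·h(Junior) + 0.2·0
Solving: h(Junior) = 0.6667.
Starting from Junior, the probability is 0.6667.

0.6667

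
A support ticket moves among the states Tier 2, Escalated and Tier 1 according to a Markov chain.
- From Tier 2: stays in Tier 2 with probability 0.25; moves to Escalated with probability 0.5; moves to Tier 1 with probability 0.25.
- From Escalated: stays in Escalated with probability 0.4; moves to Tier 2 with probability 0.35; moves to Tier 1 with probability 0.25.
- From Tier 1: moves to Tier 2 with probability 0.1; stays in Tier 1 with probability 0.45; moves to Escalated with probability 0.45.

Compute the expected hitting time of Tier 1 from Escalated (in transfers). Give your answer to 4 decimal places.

Let t(s) be the expected number of transfers to first reach Tier 1 from state s, with t(Tier 1) = 0. Conditioning on the first transfer:
t(Tier 2) = 1 + 0.25·t(Tier 2) + 0.5·t(Escalated)
t(Escalated) = 1 + 0.35·t(Tier 2) + 0.4·t(Escalated)
Solving: t(Tier 2) = 4.0000, t(Escalated) = 4.0000.
Expected transfers from Escalated to Tier 1: 4.0000.

4.0000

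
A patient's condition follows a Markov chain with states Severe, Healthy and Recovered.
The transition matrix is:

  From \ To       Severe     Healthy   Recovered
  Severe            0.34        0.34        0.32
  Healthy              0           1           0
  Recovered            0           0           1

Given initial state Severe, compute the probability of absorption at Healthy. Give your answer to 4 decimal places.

0.5152

Let h(s) be the probability of absorption at Healthy starting from transient state s. Then h(Healthy) = 1 and h(Recovered) = 0. By first-step analysis:
h(Severe) = 0.34·h(Severe) + 0.34·1 + 0.32·0
Solving: h(Severe) = 0.5152.
Starting from Severe, the probability is 0.5152.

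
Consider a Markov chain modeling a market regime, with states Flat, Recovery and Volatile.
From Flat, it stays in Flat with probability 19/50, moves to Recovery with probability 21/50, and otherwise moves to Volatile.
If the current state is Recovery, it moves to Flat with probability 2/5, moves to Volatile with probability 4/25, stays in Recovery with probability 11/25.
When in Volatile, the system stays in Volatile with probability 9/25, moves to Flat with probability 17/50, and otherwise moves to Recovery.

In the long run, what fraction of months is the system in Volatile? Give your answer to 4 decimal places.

0.2190

Let the stationary distribution be π with π = πP and π_1 + π_2 + π_3 = 1.
π_1 = 0.38·π_1 + 0.4·π_2 + 0.34·π_3
π_2 = 0.42·π_1 + 0.44·π_2 + 0.3·π_3
Solving with the normalization constraint gives π = (0.3793, 0.4018, 0.2190).
So the stationary probability of Volatile is 0.2190.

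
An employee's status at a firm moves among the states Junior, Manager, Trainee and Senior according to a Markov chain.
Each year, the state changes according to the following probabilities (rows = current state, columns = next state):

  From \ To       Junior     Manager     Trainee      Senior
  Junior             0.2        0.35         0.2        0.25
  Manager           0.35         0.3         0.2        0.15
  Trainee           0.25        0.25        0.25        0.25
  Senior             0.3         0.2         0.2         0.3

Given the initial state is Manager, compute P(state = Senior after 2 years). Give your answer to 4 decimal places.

0.2275

Propagate the distribution vector 2 years from Manager.
After 0 years: (0.0000, 1.0000, 0.0000, 0.0000)
After 1 year: (0.3500, 0.3000, 0.2000, 0.1500)
After 2 years: (0.2700, 0.2925, 0.2100, 0.2275)
P(in Senior after 2 years) = 0.2275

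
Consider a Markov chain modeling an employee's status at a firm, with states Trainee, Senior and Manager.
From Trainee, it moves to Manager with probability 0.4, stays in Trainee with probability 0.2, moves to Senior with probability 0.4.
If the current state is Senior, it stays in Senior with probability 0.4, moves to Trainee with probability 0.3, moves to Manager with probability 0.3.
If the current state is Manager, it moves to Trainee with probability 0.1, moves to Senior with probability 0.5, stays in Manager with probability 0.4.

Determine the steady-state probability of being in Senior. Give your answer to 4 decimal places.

0.4356

Let the stationary distribution be π with π = πP and π_1 + π_2 + π_3 = 1.
π_1 = 0.2·π_1 + 0.3·π_2 + 0.1·π_3
π_2 = 0.4·π_1 + 0.4·π_2 + 0.5·π_3
Solving with the normalization constraint gives π = (0.2079, 0.4356, 0.3564).
So the stationary probability of Senior is 0.4356.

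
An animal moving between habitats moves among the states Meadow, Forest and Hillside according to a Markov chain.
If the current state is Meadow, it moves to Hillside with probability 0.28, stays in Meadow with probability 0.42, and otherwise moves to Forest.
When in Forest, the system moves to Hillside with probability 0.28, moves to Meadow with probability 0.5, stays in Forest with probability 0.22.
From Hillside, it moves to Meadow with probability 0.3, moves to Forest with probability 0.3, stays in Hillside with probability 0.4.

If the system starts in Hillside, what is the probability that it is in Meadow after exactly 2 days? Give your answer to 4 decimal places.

Sum over the intermediate state after 1 day:
P = P(Hillside→Meadow)·P(Meadow→Meadow) + P(Hillside→Forest)·P(Forest→Meadow) + P(Hillside→Hillside)·P(Hillside→Meadow)
  = 0.3×0.42 + 0.3×0.5 + 0.4×0.3
  = 0.1260 + 0.1500 + 0.1200 = 0.3960

0.3960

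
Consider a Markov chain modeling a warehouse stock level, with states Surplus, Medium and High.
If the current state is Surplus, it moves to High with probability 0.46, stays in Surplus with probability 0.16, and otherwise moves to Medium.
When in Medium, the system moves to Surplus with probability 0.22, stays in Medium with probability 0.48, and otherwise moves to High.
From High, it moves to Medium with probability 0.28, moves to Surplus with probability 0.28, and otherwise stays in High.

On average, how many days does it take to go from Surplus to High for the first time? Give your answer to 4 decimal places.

2.5481

Let t(s) be the expected number of days to first reach High from state s, with t(High) = 0. Conditioning on the first day:
t(Surplus) = 1 + 0.16·t(Surplus) + 0.38·t(Medium)
t(Medium) = 1 + 0.22·t(Surplus) + 0.48·t(Medium)
Solving: t(Surplus) = 2.5481, t(Medium) = 3.0011.
Expected days from Surplus to High: 2.5481.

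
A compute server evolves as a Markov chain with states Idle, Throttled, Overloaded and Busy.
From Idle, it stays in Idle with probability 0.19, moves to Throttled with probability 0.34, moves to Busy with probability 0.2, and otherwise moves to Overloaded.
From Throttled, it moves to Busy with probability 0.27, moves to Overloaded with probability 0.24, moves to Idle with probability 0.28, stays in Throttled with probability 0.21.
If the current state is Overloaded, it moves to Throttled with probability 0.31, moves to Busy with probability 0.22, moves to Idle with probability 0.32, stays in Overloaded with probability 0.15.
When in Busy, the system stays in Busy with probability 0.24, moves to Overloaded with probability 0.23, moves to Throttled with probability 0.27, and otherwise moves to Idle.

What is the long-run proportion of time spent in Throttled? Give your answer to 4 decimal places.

0.2804

Let the stationary distribution be π with π = πP and π_1 + π_2 + π_3 + π_4 = 1.
π_1 = 0.19·π_1 + 0.28·π_2 + 0.32·π_3 + 0.26·π_4
π_2 = 0.34·π_1 + 0.21·π_2 + 0.31·π_3 + 0.27·π_4
π_3 = 0.27·π_1 + 0.24·π_2 + 0.15·π_3 + 0.23·π_4
Solving with the normalization constraint gives π = (0.2609, 0.2804, 0.2252, 0.2335).
So the stationary probability of Throttled is 0.2804.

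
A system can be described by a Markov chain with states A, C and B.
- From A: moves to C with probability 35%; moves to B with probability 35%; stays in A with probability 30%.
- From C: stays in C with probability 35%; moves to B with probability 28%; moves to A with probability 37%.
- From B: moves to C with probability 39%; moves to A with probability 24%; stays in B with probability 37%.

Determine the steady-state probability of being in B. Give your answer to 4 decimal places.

Let the stationary distribution be π with π = πP and π_1 + π_2 + π_3 = 1.
π_1 = 0.3·π_1 + 0.37·π_2 + 0.24·π_3
π_2 = 0.35·π_1 + 0.35·π_2 + 0.39·π_3
Solving with the normalization constraint gives π = (0.3056, 0.3632, 0.3312).
So the stationary probability of B is 0.3312.

0.3312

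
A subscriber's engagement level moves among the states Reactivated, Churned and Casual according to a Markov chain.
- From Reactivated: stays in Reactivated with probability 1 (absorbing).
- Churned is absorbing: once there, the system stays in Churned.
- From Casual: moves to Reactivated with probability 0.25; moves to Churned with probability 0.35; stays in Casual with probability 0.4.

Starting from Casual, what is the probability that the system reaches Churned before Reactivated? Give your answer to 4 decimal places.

Let h(s) be the probability of absorption at Churned starting from transient state s. Then h(Churned) = 1 and h(Reactivated) = 0. By first-step analysis:
h(Casual) = 0.25·0 + 0.35·1 + 0.4·h(Casual)
Solving: h(Casual) = 0.5833.
Starting from Casual, the probability is 0.5833.

0.5833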